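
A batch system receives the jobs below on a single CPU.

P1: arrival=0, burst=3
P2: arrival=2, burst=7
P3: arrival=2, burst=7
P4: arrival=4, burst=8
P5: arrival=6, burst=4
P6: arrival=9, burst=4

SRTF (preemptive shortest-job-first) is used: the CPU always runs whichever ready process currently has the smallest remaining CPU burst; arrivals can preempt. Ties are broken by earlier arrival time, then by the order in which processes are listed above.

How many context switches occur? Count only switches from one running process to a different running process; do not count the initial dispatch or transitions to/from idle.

5

Schedule: | P1 0-3 | P2 3-10 | P5 10-14 | P6 14-18 | P3 18-25 | P4 25-33 |
Completion: P1=3  P2=10  P3=25  P4=33  P5=14  P6=18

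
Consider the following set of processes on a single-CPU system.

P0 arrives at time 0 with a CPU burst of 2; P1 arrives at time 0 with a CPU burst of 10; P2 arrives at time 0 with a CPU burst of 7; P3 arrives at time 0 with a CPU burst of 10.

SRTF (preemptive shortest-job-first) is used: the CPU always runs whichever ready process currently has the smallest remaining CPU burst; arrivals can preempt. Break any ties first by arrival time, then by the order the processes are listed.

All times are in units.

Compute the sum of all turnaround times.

59

Gantt: | P0 0-2 | P2 2-9 | P1 9-19 | P3 19-29 |
Completion: P0=2  P1=19  P2=9  P3=29
Turnaround (C−A): P0=2  P1=19  P2=9  P3=29
Turnaround = completion − arrival: P0=2, P1=19, P2=9, P3=29
Total turnaround = 2 + 19 + 9 + 29 = 59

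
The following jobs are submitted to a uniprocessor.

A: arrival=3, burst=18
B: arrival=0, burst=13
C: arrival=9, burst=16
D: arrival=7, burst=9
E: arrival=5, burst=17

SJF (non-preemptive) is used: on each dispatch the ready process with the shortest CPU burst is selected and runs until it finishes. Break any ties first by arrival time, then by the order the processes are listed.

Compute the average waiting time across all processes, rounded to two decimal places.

Schedule: | B 0-13 | D 13-22 | C 22-38 | E 38-55 | A 55-73 |
Completion: A=73  B=13  C=38  D=22  E=55
Waiting times: A=52, B=0, C=13, D=6, E=33
Average waiting = (52+0+13+6+33) / 5 = 104/5 = 20.80

20.80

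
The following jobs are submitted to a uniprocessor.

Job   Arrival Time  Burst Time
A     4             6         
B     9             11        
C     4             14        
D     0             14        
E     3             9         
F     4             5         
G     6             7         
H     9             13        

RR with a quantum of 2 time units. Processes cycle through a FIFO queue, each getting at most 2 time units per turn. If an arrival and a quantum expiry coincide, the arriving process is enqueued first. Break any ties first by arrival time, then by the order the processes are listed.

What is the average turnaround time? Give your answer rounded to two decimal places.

Gantt: | D 0-4 | E 4-6 | A 6-8 | C 8-10 | F 10-12 | D 12-14 | G 14-16 | E 16-18 | A 18-20 | B 20-22 | H 22-24 | C 24-26 | F 26-28 | D 28-30 | G 30-32 | E 32-34 | A 34-36 | B 36-38 | H 38-40 | C 40-42 | F 42-43 | D 43-45 | G 45-47 | E 47-49 | B 49-51 | H 51-53 | C 53-55 | D 55-57 | G 57-58 | E 58-59 | B 59-61 | H 61-63 | C 63-65 | D 65-67 | B 67-69 | H 69-71 | C 71-73 | B 73-74 | H 74-76 | C 76-78 | H 78-79 |
Completion: A=36  B=74  C=78  D=67  E=59  F=43  G=58  H=79
Turnaround (C−A): A=32  B=65  C=74  D=67  E=56  F=39  G=52  H=70
Turnaround times: A=32, B=65, C=74, D=67, E=56, F=39, G=52, H=70
Average turnaround = (32+65+74+67+56+39+52+70) / 8 = 455/8 = 56.88

56.88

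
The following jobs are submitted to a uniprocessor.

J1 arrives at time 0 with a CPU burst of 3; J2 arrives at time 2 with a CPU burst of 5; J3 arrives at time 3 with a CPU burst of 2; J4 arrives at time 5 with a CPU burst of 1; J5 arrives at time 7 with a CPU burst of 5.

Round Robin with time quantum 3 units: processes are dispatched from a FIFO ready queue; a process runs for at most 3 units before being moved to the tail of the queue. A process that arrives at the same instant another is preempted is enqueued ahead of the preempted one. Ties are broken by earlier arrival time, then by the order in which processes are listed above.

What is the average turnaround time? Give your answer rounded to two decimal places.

6.00

Schedule: | J1 0-3 | J2 3-6 | J3 6-8 | J4 8-9 | J2 9-11 | J5 11-16 |
Completion: J1=3  J2=11  J3=8  J4=9  J5=16
Turnaround (C−A): J1=3  J2=9  J3=5  J4=4  J5=9
Turnaround times: J1=3, J2=9, J3=5, J4=4, J5=9
Average turnaround = (3+9+5+4+9) / 5 = 30/5 = 6.00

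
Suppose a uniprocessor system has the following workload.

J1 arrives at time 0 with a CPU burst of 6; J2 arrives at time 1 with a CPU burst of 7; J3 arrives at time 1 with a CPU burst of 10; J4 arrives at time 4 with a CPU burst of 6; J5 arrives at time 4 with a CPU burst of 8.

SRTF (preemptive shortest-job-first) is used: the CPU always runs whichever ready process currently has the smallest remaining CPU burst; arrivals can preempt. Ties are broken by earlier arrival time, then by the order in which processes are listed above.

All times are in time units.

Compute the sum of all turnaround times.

91

Timeline: | J1 0-6 | J4 6-12 | J2 12-19 | J5 19-27 | J3 27-37 |
Completion: J1=6  J2=19  J3=37  J4=12  J5=27
Turnaround (C−A): J1=6  J2=18  J3=36  J4=8  J5=23
Turnaround = completion − arrival: J1=6, J2=18, J3=36, J4=8, J5=23
Total turnaround = 6 + 18 + 36 + 8 + 23 = 91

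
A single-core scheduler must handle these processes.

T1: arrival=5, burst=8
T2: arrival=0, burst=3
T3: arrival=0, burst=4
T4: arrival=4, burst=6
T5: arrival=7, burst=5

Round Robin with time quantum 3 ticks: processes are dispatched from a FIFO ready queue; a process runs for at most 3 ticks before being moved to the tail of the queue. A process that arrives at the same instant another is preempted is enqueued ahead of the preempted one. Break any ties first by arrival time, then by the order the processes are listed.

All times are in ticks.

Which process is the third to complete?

Timeline: | T2 0-3 | T3 3-6 | T4 6-9 | T1 9-12 | T3 12-13 | T5 13-16 | T4 16-19 | T1 19-22 | T5 22-24 | T1 24-26 |
Completion: T1=26  T2=3  T3=13  T4=19  T5=24
Finish order: T2 → T3 → T4 → T5 → T1

T4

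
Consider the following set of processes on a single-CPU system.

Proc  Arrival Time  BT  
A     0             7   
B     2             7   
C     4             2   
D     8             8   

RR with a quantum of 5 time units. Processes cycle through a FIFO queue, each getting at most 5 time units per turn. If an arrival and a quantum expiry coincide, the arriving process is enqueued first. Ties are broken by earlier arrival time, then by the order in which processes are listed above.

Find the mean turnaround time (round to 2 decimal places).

Timeline: | A 0-5 | B 5-10 | C 10-12 | A 12-14 | D 14-19 | B 19-21 | D 21-24 |
Completion: A=14  B=21  C=12  D=24
Turnaround (C−A): A=14  B=19  C=8  D=16
Turnaround times: A=14, B=19, C=8, D=16
Average turnaround = (14+19+8+16) / 4 = 57/4 = 14.25

14.25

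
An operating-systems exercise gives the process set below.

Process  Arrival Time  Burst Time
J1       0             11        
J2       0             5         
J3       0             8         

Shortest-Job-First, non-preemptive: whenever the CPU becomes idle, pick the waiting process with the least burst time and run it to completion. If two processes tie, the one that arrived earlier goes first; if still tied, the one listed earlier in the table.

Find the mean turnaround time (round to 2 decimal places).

14.00

Timeline: | J2 0-5 | J3 5-13 | J1 13-24 |
Completion: J1=24  J2=5  J3=13
Turnaround times: J1=24, J2=5, J3=13
Average turnaround = (24+5+13) / 3 = 42/3 = 14.00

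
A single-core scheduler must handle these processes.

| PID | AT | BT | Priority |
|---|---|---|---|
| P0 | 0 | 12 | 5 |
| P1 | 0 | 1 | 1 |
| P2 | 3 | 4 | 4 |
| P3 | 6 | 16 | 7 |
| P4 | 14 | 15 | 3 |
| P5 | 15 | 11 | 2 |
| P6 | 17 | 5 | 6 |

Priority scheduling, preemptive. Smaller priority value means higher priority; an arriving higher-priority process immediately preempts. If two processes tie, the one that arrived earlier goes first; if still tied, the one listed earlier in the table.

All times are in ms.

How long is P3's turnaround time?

58

Schedule: | P1 0-1 | P0 1-3 | P2 3-7 | P0 7-14 | P4 14-15 | P5 15-26 | P4 26-40 | P0 40-43 | P6 43-48 | P3 48-64 |
Completion: P0=43  P1=1  P2=7  P3=64  P4=40  P5=26  P6=48
Turnaround (C−A): P0=43  P1=1  P2=4  P3=58  P4=26  P5=11  P6=31
Turnaround(P3) = completion − arrival = 64 − 6 = 58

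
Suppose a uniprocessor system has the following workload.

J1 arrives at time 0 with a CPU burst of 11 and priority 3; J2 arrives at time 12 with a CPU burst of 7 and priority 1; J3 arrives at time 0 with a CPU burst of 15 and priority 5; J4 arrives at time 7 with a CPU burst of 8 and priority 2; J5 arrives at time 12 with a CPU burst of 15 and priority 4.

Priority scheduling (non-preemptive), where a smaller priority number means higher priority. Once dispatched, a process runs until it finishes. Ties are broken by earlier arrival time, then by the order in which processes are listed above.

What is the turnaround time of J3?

Gantt: | J1 0-11 | J4 11-19 | J2 19-26 | J5 26-41 | J3 41-56 |
Completion: J1=11  J2=26  J3=56  J4=19  J5=41
Turnaround(J3) = completion − arrival = 56 − 0 = 56

56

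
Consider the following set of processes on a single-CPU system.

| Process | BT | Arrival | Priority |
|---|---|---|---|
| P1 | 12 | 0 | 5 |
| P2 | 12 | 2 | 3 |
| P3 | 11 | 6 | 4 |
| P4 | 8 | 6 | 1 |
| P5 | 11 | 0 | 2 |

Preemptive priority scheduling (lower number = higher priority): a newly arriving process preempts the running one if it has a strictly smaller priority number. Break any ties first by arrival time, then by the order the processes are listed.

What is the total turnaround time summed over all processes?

146

Timeline: | P5 0-6 | P4 6-14 | P5 14-19 | P2 19-31 | P3 31-42 | P1 42-54 |
Completion: P1=54  P2=31  P3=42  P4=14  P5=19
Turnaround (C−A): P1=54  P2=29  P3=36  P4=8  P5=19
Turnaround = completion − arrival: P1=54, P2=29, P3=36, P4=8, P5=19
Total turnaround = 54 + 29 + 36 + 8 + 19 = 146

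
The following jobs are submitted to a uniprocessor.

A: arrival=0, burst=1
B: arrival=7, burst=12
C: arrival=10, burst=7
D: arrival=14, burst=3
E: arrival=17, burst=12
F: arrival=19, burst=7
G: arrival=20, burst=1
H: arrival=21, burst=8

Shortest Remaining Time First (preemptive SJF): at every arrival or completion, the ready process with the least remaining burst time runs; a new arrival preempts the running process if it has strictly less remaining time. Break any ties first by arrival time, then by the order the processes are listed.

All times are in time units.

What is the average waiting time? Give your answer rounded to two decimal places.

Timeline: | A 0-1 | idle 1-7 | B 7-10 | C 10-17 | D 17-20 | G 20-21 | F 21-28 | H 28-36 | B 36-45 | E 45-57 |
Completion: A=1  B=45  C=17  D=20  E=57  F=28  G=21  H=36
Turnaround (C−A): A=1  B=38  C=7  D=6  E=40  F=9  G=1  H=15
Waiting times: A=0, B=26, C=0, D=3, E=28, F=2, G=0, H=7
Average waiting = (0+26+0+3+28+2+0+7) / 8 = 66/8 = 8.25

8.25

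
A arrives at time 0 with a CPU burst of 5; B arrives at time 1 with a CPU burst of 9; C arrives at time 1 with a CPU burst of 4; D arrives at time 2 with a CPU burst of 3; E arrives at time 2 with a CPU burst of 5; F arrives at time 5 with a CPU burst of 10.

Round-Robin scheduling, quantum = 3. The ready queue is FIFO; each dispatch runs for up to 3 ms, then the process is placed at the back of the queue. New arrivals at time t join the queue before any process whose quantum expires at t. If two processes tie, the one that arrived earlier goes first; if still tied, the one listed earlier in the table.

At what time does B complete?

Timeline: | A 0-3 | B 3-6 | C 6-9 | D 9-12 | E 12-15 | A 15-17 | F 17-20 | B 20-23 | C 23-24 | E 24-26 | F 26-29 | B 29-32 | F 32-36 |
Completion: A=17  B=32  C=24  D=12  E=26  F=36
Turnaround (C−A): A=17  B=31  C=23  D=10  E=24  F=31

32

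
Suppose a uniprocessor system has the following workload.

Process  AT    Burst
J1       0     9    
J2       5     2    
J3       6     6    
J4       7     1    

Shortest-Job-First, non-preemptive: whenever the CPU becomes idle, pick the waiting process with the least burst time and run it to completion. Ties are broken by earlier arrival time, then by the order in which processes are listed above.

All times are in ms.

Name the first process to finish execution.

J1

Schedule: | J1 0-9 | J4 9-10 | J2 10-12 | J3 12-18 |
Completion: J1=9  J2=12  J3=18  J4=10
Finish order: J1 → J4 → J2 → J3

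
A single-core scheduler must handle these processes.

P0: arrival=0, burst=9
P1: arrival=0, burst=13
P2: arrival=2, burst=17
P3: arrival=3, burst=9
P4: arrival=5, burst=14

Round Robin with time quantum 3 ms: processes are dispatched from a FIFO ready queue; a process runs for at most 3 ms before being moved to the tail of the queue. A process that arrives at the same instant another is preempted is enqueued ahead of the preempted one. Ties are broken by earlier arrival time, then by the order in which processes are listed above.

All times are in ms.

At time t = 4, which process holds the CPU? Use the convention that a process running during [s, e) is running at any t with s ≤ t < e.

Timeline: | P0 0-3 | P1 3-6 | P2 6-9 | P3 9-12 | P0 12-15 | P4 15-18 | P1 18-21 | P2 21-24 | P3 24-27 | P0 27-30 | P4 30-33 | P1 33-36 | P2 36-39 | P3 39-42 | P4 42-45 | P1 45-48 | P2 48-51 | P4 51-54 | P1 54-55 | P2 55-58 | P4 58-60 | P2 60-62 |
Completion: P0=30  P1=55  P2=62  P3=42  P4=60

P1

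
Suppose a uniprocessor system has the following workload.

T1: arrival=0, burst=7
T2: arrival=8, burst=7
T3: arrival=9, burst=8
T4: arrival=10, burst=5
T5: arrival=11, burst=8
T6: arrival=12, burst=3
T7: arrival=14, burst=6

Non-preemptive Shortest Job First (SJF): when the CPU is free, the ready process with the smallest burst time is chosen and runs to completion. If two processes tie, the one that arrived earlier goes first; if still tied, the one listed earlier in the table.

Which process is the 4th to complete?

Schedule: | T1 0-7 | idle 7-8 | T2 8-15 | T6 15-18 | T4 18-23 | T7 23-29 | T3 29-37 | T5 37-45 |
Completion: T1=7  T2=15  T3=37  T4=23  T5=45  T6=18  T7=29
Turnaround (C−A): T1=7  T2=7  T3=28  T4=13  T5=34  T6=6  T7=15
Finish order: T1 → T2 → T6 → T4 → T7 → T3 → T5

T4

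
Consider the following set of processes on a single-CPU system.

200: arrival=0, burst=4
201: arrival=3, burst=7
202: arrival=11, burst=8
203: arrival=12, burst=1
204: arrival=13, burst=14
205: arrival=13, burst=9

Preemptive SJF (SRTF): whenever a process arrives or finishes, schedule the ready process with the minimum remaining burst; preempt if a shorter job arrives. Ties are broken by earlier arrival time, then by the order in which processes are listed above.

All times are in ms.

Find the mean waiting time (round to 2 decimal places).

Timeline: | 200 0-4 | 201 4-11 | 202 11-12 | 203 12-13 | 202 13-20 | 205 20-29 | 204 29-43 |
Completion: 200=4  201=11  202=20  203=13  204=43  205=29
Turnaround (C−A): 200=4  201=8  202=9  203=1  204=30  205=16
Waiting times: 200=0, 201=1, 202=1, 203=0, 204=16, 205=7
Average waiting = (0+1+1+0+16+7) / 6 = 25/6 = 4.17

4.17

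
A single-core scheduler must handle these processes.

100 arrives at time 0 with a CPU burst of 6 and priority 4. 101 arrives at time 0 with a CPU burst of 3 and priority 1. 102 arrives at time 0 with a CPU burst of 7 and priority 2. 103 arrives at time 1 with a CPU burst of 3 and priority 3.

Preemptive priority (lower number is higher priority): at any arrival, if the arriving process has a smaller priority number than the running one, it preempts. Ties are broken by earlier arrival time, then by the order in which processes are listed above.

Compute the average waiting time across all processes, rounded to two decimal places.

6.25

Gantt: | 101 0-3 | 102 3-10 | 103 10-13 | 100 13-19 |
Completion: 100=19  101=3  102=10  103=13
Waiting times: 100=13, 101=0, 102=3, 103=9
Average waiting = (13+0+3+9) / 4 = 25/4 = 6.25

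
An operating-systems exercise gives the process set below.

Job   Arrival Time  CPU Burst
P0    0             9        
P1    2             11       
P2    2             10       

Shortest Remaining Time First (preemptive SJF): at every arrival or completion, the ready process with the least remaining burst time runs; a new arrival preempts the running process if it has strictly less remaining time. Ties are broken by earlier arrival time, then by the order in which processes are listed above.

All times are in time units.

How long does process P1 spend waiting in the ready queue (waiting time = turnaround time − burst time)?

17

Gantt: | P0 0-9 | P2 9-19 | P1 19-30 |
Completion: P0=9  P1=30  P2=19
Waiting(P1) = turnaround − burst = 28 − 11 = 17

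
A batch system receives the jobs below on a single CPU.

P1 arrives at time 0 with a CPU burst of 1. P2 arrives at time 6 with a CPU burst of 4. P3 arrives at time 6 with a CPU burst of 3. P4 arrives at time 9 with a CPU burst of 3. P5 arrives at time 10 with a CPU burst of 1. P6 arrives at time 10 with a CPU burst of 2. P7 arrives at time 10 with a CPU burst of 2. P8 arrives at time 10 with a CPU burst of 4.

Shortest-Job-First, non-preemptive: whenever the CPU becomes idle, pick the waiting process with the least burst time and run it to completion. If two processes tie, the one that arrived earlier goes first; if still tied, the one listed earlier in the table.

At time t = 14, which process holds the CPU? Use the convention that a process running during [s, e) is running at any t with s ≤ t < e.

P6

Gantt: | P1 0-1 | idle 1-6 | P3 6-9 | P4 9-12 | P5 12-13 | P6 13-15 | P7 15-17 | P2 17-21 | P8 21-25 |
Completion: P1=1  P2=21  P3=9  P4=12  P5=13  P6=15  P7=17  P8=25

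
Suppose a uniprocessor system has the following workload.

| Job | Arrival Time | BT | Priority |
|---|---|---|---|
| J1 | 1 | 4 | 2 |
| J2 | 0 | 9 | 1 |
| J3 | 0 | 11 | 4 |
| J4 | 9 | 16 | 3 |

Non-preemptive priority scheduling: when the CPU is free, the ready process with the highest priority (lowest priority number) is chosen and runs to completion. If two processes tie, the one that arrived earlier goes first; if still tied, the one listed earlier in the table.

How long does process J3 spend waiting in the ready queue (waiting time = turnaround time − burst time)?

Gantt: | J2 0-9 | J1 9-13 | J4 13-29 | J3 29-40 |
Completion: J1=13  J2=9  J3=40  J4=29
Turnaround (C−A): J1=12  J2=9  J3=40  J4=20
Waiting(J3) = turnaround − burst = 40 − 11 = 29

29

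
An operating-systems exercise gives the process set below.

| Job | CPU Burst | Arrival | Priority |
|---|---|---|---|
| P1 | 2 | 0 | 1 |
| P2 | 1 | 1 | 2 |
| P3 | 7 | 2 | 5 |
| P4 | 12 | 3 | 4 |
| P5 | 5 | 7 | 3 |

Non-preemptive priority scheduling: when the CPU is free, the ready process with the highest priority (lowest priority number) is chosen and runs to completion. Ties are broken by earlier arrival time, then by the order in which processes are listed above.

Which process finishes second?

Timeline: | P1 0-2 | P2 2-3 | P4 3-15 | P5 15-20 | P3 20-27 |
Completion: P1=2  P2=3  P3=27  P4=15  P5=20
Turnaround (C−A): P1=2  P2=2  P3=25  P4=12  P5=13
Finish order: P1 → P2 → P4 → P5 → P3

P2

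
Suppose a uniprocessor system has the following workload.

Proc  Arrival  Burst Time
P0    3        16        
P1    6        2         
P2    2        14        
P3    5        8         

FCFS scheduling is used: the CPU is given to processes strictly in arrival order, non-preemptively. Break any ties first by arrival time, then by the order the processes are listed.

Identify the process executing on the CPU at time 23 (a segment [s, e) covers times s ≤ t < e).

Schedule: | idle 0-2 | P2 2-16 | P0 16-32 | P3 32-40 | P1 40-42 |
Completion: P0=32  P1=42  P2=16  P3=40

P0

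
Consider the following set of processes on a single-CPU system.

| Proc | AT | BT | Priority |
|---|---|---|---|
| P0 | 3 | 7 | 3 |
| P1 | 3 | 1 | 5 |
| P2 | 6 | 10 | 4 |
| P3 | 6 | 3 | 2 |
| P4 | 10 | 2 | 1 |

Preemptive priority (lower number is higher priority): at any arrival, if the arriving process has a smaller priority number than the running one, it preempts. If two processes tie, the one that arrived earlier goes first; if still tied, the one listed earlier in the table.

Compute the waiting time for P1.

22

Schedule: | idle 0-3 | P0 3-6 | P3 6-9 | P0 9-10 | P4 10-12 | P0 12-15 | P2 15-25 | P1 25-26 |
Completion: P0=15  P1=26  P2=25  P3=9  P4=12
Turnaround (C−A): P0=12  P1=23  P2=19  P3=3  P4=2
Waiting(P1) = turnaround − burst = 23 − 1 = 22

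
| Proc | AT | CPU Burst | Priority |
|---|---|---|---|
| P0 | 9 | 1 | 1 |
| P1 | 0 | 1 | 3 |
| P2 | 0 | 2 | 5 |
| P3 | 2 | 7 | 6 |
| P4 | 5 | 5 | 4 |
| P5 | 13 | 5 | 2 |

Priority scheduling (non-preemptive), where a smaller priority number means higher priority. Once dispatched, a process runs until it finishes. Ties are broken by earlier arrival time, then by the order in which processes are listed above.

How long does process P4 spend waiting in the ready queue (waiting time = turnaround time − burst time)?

Gantt: | P1 0-1 | P2 1-3 | P3 3-10 | P0 10-11 | P4 11-16 | P5 16-21 |
Completion: P0=11  P1=1  P2=3  P3=10  P4=16  P5=21
Waiting(P4) = turnaround − burst = 11 − 5 = 6

6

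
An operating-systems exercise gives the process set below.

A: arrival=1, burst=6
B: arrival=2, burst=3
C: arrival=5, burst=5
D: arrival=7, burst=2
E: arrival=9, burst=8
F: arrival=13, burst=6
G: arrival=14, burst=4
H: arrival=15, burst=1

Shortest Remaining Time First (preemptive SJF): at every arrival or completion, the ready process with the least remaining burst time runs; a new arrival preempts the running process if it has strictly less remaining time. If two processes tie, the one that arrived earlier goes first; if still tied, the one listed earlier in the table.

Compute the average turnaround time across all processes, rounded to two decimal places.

10.00

Gantt: | idle 0-1 | A 1-2 | B 2-5 | A 5-7 | D 7-9 | A 9-12 | C 12-15 | H 15-16 | C 16-18 | G 18-22 | F 22-28 | E 28-36 |
Completion: A=12  B=5  C=18  D=9  E=36  F=28  G=22  H=16
Turnaround (C−A): A=11  B=3  C=13  D=2  E=27  F=15  G=8  H=1
Turnaround times: A=11, B=3, C=13, D=2, E=27, F=15, G=8, H=1
Average turnaround = (11+3+13+2+27+15+8+1) / 8 = 80/8 = 10.00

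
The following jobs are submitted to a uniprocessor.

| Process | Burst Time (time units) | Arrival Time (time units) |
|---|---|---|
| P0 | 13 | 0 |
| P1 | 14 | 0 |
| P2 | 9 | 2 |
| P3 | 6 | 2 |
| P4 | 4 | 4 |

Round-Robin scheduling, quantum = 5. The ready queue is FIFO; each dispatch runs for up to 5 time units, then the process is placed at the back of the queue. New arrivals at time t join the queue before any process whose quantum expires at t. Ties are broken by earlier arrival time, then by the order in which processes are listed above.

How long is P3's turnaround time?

Timeline: | P0 0-5 | P1 5-10 | P2 10-15 | P3 15-20 | P4 20-24 | P0 24-29 | P1 29-34 | P2 34-38 | P3 38-39 | P0 39-42 | P1 42-46 |
Completion: P0=42  P1=46  P2=38  P3=39  P4=24
Turnaround(P3) = completion − arrival = 39 − 2 = 37

37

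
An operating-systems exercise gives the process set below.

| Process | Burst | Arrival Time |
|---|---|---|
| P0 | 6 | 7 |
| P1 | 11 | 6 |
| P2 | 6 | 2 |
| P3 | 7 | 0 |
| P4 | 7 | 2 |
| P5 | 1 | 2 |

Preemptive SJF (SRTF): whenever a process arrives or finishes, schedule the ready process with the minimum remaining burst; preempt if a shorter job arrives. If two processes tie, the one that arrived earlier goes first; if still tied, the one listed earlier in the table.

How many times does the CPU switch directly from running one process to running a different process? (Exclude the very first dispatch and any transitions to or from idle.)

Schedule: | P3 0-2 | P5 2-3 | P3 3-8 | P2 8-14 | P0 14-20 | P4 20-27 | P1 27-38 |
Completion: P0=20  P1=38  P2=14  P3=8  P4=27  P5=3
Turnaround (C−A): P0=13  P1=32  P2=12  P3=8  P4=25  P5=1

6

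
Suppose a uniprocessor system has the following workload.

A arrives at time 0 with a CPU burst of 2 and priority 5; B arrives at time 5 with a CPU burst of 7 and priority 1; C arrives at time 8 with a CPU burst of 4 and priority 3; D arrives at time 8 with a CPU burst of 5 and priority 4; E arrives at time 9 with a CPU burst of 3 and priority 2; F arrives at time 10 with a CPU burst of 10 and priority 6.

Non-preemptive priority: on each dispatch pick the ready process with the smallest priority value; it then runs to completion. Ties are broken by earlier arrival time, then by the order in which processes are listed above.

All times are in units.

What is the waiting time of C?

Gantt: | A 0-2 | idle 2-5 | B 5-12 | E 12-15 | C 15-19 | D 19-24 | F 24-34 |
Completion: A=2  B=12  C=19  D=24  E=15  F=34
Turnaround (C−A): A=2  B=7  C=11  D=16  E=6  F=24
Waiting(C) = turnaround − burst = 11 − 4 = 7

7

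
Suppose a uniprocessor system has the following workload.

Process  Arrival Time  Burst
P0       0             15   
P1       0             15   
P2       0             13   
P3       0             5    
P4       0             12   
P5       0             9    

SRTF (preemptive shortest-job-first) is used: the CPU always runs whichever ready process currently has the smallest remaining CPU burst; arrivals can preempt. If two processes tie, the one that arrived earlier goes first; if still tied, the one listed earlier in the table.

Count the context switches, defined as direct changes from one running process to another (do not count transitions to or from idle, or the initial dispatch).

5

Schedule: | P3 0-5 | P5 5-14 | P4 14-26 | P2 26-39 | P0 39-54 | P1 54-69 |
Completion: P0=54  P1=69  P2=39  P3=5  P4=26  P5=14
Turnaround (C−A): P0=54  P1=69  P2=39  P3=5  P4=26  P5=14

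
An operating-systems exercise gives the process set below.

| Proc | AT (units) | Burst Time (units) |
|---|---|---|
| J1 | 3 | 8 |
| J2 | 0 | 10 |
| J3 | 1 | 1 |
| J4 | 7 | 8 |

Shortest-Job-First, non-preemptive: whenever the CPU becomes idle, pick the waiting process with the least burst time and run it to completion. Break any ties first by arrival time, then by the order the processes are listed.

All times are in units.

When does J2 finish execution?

Timeline: | J2 0-10 | J3 10-11 | J1 11-19 | J4 19-27 |
Completion: J1=19  J2=10  J3=11  J4=27
Turnaround (C−A): J1=16  J2=10  J3=10  J4=20

10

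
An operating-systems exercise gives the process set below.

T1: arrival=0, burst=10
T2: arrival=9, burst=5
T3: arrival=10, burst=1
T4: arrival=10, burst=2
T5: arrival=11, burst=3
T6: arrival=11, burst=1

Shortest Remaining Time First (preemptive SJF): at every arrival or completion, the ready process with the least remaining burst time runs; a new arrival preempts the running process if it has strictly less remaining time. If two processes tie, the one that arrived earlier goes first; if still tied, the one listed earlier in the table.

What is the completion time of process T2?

Schedule: | T1 0-10 | T3 10-11 | T6 11-12 | T4 12-14 | T5 14-17 | T2 17-22 |
Completion: T1=10  T2=22  T3=11  T4=14  T5=17  T6=12

22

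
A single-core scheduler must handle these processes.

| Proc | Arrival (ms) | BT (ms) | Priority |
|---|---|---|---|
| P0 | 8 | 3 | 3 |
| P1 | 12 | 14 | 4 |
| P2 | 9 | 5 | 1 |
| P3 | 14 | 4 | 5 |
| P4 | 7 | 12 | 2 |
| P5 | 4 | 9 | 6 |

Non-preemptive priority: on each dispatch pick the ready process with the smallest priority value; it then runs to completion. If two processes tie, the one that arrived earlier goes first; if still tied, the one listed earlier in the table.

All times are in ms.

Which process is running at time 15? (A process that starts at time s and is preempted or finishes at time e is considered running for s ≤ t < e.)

Schedule: | idle 0-4 | P5 4-13 | P2 13-18 | P4 18-30 | P0 30-33 | P1 33-47 | P3 47-51 |
Completion: P0=33  P1=47  P2=18  P3=51  P4=30  P5=13

P2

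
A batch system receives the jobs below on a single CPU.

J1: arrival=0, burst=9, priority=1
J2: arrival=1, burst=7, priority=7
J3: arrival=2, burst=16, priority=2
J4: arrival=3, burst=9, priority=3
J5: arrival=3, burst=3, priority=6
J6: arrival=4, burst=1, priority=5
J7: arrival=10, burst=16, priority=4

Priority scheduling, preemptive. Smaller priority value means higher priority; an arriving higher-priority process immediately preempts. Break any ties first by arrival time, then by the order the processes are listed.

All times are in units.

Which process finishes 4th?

Schedule: | J1 0-9 | J3 9-25 | J4 25-34 | J7 34-50 | J6 50-51 | J5 51-54 | J2 54-61 |
Completion: J1=9  J2=61  J3=25  J4=34  J5=54  J6=51  J7=50
Finish order: J1 → J3 → J4 → J7 → J6 → J5 → J2

J7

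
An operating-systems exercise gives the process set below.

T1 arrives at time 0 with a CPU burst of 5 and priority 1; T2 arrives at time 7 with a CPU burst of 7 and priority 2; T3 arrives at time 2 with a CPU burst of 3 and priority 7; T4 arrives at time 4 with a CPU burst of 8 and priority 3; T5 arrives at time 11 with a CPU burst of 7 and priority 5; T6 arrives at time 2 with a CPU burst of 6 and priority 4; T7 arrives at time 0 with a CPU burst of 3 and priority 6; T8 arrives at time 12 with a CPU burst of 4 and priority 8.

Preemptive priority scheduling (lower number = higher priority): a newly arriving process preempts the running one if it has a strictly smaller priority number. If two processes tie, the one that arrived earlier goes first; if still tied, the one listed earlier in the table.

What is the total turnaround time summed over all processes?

Schedule: | T1 0-5 | T4 5-7 | T2 7-14 | T4 14-20 | T6 20-26 | T5 26-33 | T7 33-36 | T3 36-39 | T8 39-43 |
Completion: T1=5  T2=14  T3=39  T4=20  T5=33  T6=26  T7=36  T8=43
Turnaround (C−A): T1=5  T2=7  T3=37  T4=16  T5=22  T6=24  T7=36  T8=31
Turnaround = completion − arrival: T1=5, T2=7, T3=37, T4=16, T5=22, T6=24, T7=36, T8=31
Total turnaround = 5 + 7 + 37 + 16 + 22 + 24 + 36 + 31 = 178

178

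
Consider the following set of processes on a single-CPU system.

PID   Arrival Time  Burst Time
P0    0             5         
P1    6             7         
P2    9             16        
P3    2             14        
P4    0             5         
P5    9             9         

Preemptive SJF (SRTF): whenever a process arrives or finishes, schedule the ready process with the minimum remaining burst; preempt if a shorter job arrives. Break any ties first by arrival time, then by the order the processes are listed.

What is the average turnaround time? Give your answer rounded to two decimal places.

Schedule: | P0 0-5 | P4 5-10 | P1 10-17 | P5 17-26 | P3 26-40 | P2 40-56 |
Completion: P0=5  P1=17  P2=56  P3=40  P4=10  P5=26
Turnaround (C−A): P0=5  P1=11  P2=47  P3=38  P4=10  P5=17
Turnaround times: P0=5, P1=11, P2=47, P3=38, P4=10, P5=17
Average turnaround = (5+11+47+38+10+17) / 6 = 128/6 = 21.33

21.33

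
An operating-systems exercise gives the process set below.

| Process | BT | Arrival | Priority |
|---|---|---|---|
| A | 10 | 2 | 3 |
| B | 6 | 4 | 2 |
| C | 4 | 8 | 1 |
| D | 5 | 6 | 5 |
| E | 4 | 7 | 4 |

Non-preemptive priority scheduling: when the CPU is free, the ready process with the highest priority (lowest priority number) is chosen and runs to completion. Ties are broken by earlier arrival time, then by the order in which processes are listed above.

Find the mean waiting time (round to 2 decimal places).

10.20

Timeline: | idle 0-2 | A 2-12 | C 12-16 | B 16-22 | E 22-26 | D 26-31 |
Completion: A=12  B=22  C=16  D=31  E=26
Turnaround (C−A): A=10  B=18  C=8  D=25  E=19
Waiting times: A=0, B=12, C=4, D=20, E=15
Average waiting = (0+12+4+20+15) / 5 = 51/5 = 10.20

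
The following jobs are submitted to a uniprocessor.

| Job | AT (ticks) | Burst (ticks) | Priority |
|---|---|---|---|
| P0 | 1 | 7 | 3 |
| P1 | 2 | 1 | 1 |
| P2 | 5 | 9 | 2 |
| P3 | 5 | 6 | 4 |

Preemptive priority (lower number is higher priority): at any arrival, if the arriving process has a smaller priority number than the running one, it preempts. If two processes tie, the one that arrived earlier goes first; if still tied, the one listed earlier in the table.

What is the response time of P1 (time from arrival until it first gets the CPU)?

Timeline: | idle 0-1 | P0 1-2 | P1 2-3 | P0 3-5 | P2 5-14 | P0 14-18 | P3 18-24 |
Completion: P0=18  P1=3  P2=14  P3=24
Turnaround (C−A): P0=17  P1=1  P2=9  P3=19
Response(P1) = first start − arrival = 2 − 2 = 0

0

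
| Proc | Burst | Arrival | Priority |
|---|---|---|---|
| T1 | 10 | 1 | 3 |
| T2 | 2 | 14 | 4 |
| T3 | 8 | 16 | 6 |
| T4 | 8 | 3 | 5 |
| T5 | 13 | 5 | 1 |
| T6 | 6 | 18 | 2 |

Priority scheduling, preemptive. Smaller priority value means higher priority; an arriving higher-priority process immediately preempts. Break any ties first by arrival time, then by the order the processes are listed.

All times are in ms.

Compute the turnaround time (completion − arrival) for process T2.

Schedule: | idle 0-1 | T1 1-5 | T5 5-18 | T6 18-24 | T1 24-30 | T2 30-32 | T4 32-40 | T3 40-48 |
Completion: T1=30  T2=32  T3=48  T4=40  T5=18  T6=24
Turnaround(T2) = completion − arrival = 32 − 14 = 18

18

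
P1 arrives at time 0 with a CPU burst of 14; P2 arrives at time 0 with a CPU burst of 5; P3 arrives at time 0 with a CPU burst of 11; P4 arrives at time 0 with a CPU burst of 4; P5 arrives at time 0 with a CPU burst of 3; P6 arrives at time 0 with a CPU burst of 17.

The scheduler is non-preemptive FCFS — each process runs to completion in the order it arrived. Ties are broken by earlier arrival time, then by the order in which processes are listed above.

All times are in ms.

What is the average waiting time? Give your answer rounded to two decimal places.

22.33

Timeline: | P1 0-14 | P2 14-19 | P3 19-30 | P4 30-34 | P5 34-37 | P6 37-54 |
Completion: P1=14  P2=19  P3=30  P4=34  P5=37  P6=54
Turnaround (C−A): P1=14  P2=19  P3=30  P4=34  P5=37  P6=54
Waiting times: P1=0, P2=14, P3=19, P4=30, P5=34, P6=37
Average waiting = (0+14+19+30+34+37) / 6 = 134/6 = 22.33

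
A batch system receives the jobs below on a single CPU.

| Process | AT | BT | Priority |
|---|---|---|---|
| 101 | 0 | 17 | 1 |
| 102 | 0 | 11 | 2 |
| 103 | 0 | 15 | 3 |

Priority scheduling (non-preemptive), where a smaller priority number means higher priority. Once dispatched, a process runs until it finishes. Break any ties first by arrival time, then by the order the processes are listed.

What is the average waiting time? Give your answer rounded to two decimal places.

Timeline: | 101 0-17 | 102 17-28 | 103 28-43 |
Completion: 101=17  102=28  103=43
Waiting times: 101=0, 102=17, 103=28
Average waiting = (0+17+28) / 3 = 45/3 = 15.00

15.00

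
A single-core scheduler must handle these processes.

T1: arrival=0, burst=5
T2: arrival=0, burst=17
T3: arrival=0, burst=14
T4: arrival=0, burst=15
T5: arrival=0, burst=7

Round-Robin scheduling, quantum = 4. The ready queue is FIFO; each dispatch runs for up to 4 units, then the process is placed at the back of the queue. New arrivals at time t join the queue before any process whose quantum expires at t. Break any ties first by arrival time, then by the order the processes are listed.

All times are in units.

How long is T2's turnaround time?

58

Schedule: | T1 0-4 | T2 4-8 | T3 8-12 | T4 12-16 | T5 16-20 | T1 20-21 | T2 21-25 | T3 25-29 | T4 29-33 | T5 33-36 | T2 36-40 | T3 40-44 | T4 44-48 | T2 48-52 | T3 52-54 | T4 54-57 | T2 57-58 |
Completion: T1=21  T2=58  T3=54  T4=57  T5=36
Turnaround (C−A): T1=21  T2=58  T3=54  T4=57  T5=36
Turnaround(T2) = completion − arrival = 58 − 0 = 58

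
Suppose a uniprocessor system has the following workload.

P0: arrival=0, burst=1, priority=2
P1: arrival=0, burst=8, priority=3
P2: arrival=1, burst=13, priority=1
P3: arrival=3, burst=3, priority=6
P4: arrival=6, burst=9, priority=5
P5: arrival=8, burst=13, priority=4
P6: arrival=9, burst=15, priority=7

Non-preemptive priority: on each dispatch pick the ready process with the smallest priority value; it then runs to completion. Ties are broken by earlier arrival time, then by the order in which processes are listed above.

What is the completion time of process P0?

Timeline: | P0 0-1 | P2 1-14 | P1 14-22 | P5 22-35 | P4 35-44 | P3 44-47 | P6 47-62 |
Completion: P0=1  P1=22  P2=14  P3=47  P4=44  P5=35  P6=62

1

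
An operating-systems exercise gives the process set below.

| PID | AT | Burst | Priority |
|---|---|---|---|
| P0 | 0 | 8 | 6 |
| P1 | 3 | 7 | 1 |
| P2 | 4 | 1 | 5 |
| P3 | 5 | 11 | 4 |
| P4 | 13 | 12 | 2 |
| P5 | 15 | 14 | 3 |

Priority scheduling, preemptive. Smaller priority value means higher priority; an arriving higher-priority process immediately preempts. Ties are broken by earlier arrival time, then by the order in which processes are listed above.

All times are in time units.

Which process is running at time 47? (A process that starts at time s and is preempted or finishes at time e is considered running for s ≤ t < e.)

P2

Timeline: | P0 0-3 | P1 3-10 | P3 10-13 | P4 13-25 | P5 25-39 | P3 39-47 | P2 47-48 | P0 48-53 |
Completion: P0=53  P1=10  P2=48  P3=47  P4=25  P5=39
Turnaround (C−A): P0=53  P1=7  P2=44  P3=42  P4=12  P5=24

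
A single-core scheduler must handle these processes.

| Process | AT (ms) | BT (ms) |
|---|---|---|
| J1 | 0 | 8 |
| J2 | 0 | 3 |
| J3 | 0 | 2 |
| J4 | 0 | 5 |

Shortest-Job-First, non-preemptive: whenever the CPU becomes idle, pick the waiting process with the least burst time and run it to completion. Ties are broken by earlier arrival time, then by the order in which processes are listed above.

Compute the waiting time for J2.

Schedule: | J3 0-2 | J2 2-5 | J4 5-10 | J1 10-18 |
Completion: J1=18  J2=5  J3=2  J4=10
Turnaround (C−A): J1=18  J2=5  J3=2  J4=10
Waiting(J2) = turnaround − burst = 5 − 3 = 2

2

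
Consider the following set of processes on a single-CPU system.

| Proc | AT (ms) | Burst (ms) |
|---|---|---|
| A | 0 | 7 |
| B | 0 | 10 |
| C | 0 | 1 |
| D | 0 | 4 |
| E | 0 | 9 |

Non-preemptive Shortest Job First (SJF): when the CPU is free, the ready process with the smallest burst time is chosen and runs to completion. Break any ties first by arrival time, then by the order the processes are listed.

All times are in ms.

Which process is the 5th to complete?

B

Timeline: | C 0-1 | D 1-5 | A 5-12 | E 12-21 | B 21-31 |
Completion: A=12  B=31  C=1  D=5  E=21
Turnaround (C−A): A=12  B=31  C=1  D=5  E=21
Finish order: C → D → A → E → B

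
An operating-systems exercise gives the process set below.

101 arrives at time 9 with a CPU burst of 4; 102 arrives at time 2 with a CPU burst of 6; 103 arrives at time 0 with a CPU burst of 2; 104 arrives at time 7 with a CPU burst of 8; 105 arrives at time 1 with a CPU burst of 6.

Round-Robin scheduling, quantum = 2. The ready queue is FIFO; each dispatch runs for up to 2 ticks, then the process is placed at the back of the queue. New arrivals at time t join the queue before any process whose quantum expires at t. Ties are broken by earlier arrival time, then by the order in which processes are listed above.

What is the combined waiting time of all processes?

37

Timeline: | 103 0-2 | 105 2-4 | 102 4-6 | 105 6-8 | 102 8-10 | 104 10-12 | 105 12-14 | 101 14-16 | 102 16-18 | 104 18-20 | 101 20-22 | 104 22-26 |
Completion: 101=22  102=18  103=2  104=26  105=14
Turnaround (C−A): 101=13  102=16  103=2  104=19  105=13
Waiting = turnaround − burst: 101=9, 102=10, 103=0, 104=11, 105=7
Total waiting = 9 + 10 + 0 + 11 + 7 = 37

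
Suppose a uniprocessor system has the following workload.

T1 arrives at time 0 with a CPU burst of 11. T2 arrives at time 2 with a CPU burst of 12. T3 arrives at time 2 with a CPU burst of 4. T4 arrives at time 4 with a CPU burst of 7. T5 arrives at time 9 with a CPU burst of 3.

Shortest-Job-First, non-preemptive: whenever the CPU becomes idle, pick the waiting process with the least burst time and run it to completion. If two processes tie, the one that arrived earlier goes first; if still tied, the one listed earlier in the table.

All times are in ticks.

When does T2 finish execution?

Timeline: | T1 0-11 | T5 11-14 | T3 14-18 | T4 18-25 | T2 25-37 |
Completion: T1=11  T2=37  T3=18  T4=25  T5=14
Turnaround (C−A): T1=11  T2=35  T3=16  T4=21  T5=5

37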